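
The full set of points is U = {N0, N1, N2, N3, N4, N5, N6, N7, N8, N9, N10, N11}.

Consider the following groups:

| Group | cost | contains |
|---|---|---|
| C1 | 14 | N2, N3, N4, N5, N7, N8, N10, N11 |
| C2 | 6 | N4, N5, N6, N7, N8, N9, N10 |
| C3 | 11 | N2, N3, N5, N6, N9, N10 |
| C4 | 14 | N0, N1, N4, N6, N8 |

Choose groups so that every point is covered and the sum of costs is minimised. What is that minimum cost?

34

C1, C2, C4 together cover every point (C1 ∪ C2 ∪ C4 = {N0, N1, N2, N3, N4, N5, N6, N7, N8, N9, N10, N11}); total cost 14 + 6 + 14 = 34.
No covering selection has total cost below 34.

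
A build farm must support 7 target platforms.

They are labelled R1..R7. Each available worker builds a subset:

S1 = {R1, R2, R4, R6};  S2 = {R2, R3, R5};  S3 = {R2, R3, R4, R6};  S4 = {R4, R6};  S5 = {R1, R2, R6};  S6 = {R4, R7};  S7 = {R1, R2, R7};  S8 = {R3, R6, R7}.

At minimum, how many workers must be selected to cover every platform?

3

Take {S1, S2, S7}. Their union is {R1, R2, R3, R4, R5, R6, R7}, which is all 7 platforms.
Only S2 contains R5, so S2 is forced; the remaining 4 platforms need at least 2 more workers (each remaining worker adds at most 3) — so at least 3 workers are needed, and 3 is optimal.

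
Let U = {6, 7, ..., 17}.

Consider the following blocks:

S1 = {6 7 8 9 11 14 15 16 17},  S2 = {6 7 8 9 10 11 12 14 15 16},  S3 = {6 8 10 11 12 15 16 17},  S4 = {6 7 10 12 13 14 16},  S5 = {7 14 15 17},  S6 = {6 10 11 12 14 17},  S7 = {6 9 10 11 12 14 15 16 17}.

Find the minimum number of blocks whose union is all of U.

S1 and S4 together: S1 ∪ S4 = {6, 7, 8, 9, 10, 11, 12, 13, 14, 15, 16, 17} — every point is covered.
No single block has all 12 points (the largest, S2, has 10), so 2 is optimal.

2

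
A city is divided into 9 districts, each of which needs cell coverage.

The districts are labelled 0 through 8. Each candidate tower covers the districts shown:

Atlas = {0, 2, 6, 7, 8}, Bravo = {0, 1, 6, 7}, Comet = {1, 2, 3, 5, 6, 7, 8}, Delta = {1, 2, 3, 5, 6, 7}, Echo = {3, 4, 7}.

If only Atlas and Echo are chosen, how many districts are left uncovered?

2

Union of Atlas, Echo = {0, 2, 3, 4, 6, 7, 8}.
Not covered: 1, 5 — 2 districts.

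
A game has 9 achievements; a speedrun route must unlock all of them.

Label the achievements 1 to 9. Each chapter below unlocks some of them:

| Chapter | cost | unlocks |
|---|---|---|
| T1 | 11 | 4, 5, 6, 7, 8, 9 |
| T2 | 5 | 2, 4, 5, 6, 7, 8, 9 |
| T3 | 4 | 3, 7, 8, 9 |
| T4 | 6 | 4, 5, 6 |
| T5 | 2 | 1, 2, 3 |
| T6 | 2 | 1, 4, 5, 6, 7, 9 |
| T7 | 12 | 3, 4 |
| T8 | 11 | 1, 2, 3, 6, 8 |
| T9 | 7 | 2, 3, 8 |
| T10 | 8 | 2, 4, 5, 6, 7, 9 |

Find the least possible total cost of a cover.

7

T2, T5 together cover every achievement (T2 ∪ T5 = {1, 2, 3, 4, 5, 6, 7, 8, 9}); total cost 5 + 2 = 7.
The greedy pick T6, T5, T3 costs 8; no covering selection beats 7.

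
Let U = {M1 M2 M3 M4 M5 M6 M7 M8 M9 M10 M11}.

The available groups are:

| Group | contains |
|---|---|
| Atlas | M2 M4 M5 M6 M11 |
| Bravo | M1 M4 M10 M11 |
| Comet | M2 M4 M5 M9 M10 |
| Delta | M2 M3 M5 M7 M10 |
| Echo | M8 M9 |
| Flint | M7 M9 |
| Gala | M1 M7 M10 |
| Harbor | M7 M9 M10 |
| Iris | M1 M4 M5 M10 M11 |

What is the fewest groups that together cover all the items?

4

Atlas, Delta, Echo, and Iris cover everything between them: the union {M1, M2, M3, M4, M5, M6, M7, M8, M9, M10, M11} is all of U.
No 3 of the 9 groups cover everything (all 84 combinations miss at least one item), so 4 is optimal.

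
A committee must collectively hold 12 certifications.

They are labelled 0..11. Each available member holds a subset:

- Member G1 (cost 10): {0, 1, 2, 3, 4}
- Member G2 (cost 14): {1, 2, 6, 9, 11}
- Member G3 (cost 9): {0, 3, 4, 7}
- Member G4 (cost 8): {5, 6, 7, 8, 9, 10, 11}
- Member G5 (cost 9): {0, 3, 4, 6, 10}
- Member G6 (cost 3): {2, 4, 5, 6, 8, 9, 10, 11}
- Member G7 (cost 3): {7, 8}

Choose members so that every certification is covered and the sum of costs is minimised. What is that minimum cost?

16

G1, G6, G7 together cover every certification (G1 ∪ G6 ∪ G7 = {0, 1, 2, 3, 4, 5, 6, 7, 8, 9, 10, 11}); total cost 10 + 3 + 3 = 16.
The greedy pick G6, G3, G1 costs 22; no covering selection beats 16.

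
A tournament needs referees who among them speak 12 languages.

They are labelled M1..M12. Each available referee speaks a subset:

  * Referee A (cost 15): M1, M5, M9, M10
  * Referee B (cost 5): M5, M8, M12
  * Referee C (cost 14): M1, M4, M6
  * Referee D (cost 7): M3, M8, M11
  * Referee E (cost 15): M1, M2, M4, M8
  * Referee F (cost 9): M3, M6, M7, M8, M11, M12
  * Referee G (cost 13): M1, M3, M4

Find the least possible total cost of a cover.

A, E, F together cover every language (A ∪ E ∪ F = {M1, M2, M3, M4, M5, M6, M7, M8, M9, M10, M11, M12}); total cost 15 + 15 + 9 = 39.
No covering selection has total cost below 39.

39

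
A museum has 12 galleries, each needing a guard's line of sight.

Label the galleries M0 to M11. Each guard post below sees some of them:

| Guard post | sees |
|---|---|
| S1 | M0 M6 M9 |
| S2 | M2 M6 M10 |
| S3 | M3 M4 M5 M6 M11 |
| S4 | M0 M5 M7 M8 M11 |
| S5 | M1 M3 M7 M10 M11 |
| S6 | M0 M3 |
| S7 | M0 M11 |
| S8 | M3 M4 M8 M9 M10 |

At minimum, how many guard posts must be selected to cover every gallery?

S2 and S4 and S5 and S8 together: S2 ∪ S4 ∪ S5 ∪ S8 = {M0, M1, M2, M3, M4, M5, M6, M7, M8, M9, M10, M11} — every gallery is covered.
Only S5 contains M1, so S5 is forced; the remaining 7 galleries need at least 3 more guard posts (each remaining guard post adds at most 3) — so at least 4 guard posts are needed, and 4 is optimal.

4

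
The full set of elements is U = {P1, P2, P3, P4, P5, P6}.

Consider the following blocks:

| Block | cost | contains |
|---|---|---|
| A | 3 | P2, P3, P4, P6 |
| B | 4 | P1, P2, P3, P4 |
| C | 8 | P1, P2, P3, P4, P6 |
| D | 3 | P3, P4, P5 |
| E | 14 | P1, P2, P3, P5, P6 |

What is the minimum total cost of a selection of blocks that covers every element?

A, B, D together cover every element (A ∪ B ∪ D = {P1, P2, P3, P4, P5, P6}); total cost 3 + 4 + 3 = 10.
No covering selection has total cost below 10.

10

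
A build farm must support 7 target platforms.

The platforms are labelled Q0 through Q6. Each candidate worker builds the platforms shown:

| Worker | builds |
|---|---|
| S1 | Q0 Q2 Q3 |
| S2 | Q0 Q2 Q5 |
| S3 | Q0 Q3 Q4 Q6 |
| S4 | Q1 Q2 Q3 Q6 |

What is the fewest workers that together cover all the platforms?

S2 and S3 and S4 together: S2 ∪ S3 ∪ S4 = {Q0, Q1, Q2, Q3, Q4, Q5, Q6} — every platform is covered.
Only S4 contains Q1, so S4 is forced; the remaining 3 platforms need at least 2 more workers (each remaining worker adds at most 2) — so at least 3 workers are needed, and 3 is optimal.

3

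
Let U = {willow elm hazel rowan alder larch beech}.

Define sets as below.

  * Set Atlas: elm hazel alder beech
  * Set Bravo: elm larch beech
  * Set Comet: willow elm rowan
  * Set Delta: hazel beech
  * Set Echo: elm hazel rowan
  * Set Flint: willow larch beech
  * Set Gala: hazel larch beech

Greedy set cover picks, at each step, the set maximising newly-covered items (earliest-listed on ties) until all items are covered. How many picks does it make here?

Greedy: pick Atlas (covers 4 new) → pick Comet (covers 2 new) → pick Bravo (covers 1 new). Total picks: 3.

3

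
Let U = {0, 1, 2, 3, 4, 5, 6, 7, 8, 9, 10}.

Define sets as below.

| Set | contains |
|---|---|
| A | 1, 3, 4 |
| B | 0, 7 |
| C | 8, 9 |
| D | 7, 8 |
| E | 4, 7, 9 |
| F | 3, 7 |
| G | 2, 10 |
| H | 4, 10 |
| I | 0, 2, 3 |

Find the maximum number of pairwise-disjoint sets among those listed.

4

A, B, C, G are pairwise disjoint (A={1,3,4}; B={0,7}; C={8,9}; G={2,10}).
Every remaining set overlaps one of these, and no 5 of the listed sets are pairwise disjoint, so 4 is the maximum.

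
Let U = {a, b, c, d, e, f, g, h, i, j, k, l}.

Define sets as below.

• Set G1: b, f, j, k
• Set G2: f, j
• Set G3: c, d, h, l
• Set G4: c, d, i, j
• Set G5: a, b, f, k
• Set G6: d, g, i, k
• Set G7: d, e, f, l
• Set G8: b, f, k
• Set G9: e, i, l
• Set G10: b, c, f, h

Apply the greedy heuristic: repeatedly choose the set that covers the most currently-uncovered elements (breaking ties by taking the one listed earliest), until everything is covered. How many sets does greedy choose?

Greedy: pick G1 (covers 4 new) → pick G3 (covers 4 new) → pick G6 (covers 2 new) → pick G5 (covers 1 new) → pick G7 (covers 1 new). Total picks: 5.

5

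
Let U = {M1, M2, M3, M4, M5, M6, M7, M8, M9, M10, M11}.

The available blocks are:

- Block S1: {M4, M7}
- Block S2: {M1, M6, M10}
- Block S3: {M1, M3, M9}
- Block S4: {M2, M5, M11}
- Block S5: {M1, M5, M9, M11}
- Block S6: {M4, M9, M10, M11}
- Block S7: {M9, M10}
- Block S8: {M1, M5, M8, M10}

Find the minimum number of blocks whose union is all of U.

S1 and S2 and S3 and S4 and S8 together: S1 ∪ S2 ∪ S3 ∪ S4 ∪ S8 = {M1, M2, M3, M4, M5, M6, M7, M8, M9, M10, M11} — every item is covered.
No 4 of the 8 blocks cover everything (all 70 combinations miss at least one item), so 5 is optimal.

5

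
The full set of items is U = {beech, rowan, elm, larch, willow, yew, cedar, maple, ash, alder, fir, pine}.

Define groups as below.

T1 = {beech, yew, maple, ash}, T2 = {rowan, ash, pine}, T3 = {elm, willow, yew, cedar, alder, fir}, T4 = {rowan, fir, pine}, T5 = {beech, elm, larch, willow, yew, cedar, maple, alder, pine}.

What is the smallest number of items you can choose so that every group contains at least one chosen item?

H = {rowan, yew} meets every group (each contains at least one member of H), and |H| = 2.
The groups T2, T3 are pairwise disjoint, so any hitting set needs a separate item for each — at least 2. Hence 2 is optimal.

2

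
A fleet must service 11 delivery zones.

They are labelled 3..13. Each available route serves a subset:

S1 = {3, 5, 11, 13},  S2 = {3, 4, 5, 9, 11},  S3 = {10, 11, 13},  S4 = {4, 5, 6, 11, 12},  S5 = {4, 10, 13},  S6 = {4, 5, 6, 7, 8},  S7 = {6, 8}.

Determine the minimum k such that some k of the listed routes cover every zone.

4

Take {S2, S3, S4, S6}. Their union is {3, 4, 5, 6, 7, 8, 9, 10, 11, 12, 13}, which is all 11 zones.
Only S4 contains 12, so S4 is forced; the remaining 6 zones need at least 3 more routes (each remaining route adds at most 2) — so at least 4 routes are needed, and 4 is optimal.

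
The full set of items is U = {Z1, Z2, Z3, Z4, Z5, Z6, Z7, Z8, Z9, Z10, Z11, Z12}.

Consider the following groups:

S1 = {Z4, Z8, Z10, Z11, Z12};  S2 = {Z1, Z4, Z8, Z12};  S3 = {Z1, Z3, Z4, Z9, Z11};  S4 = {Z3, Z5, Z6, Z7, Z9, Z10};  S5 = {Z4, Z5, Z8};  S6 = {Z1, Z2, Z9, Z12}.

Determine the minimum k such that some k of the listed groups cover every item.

3

S1 and S4 and S6 together: S1 ∪ S4 ∪ S6 = {Z1, Z2, Z3, Z4, Z5, Z6, Z7, Z8, Z9, Z10, Z11, Z12} — every item is covered.
Only S6 contains Z2, so S6 is forced; the remaining 8 items need at least 2 more groups (each remaining group adds at most 5) — so at least 3 groups are needed, and 3 is optimal.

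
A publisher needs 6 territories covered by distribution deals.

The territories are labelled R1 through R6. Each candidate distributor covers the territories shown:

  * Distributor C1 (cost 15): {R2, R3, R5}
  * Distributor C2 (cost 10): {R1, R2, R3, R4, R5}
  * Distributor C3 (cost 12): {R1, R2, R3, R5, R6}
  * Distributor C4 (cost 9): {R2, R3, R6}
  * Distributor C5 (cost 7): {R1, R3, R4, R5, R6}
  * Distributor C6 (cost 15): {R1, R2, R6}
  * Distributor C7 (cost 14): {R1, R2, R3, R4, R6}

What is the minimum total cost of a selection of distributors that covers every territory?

C4, C5 together cover every territory (C4 ∪ C5 = {R1, R2, R3, R4, R5, R6}); total cost 9 + 7 = 16.
No covering selection has total cost below 16.

16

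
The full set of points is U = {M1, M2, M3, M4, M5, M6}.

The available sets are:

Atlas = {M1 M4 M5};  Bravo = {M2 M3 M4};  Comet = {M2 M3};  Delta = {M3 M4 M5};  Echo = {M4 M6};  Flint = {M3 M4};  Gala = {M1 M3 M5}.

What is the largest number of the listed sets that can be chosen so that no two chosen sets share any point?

Echo, Gala are pairwise disjoint (Echo={M4,M6}; Gala={M1,M3,M5}).
Every remaining set overlaps one of these, and no 3 of the listed sets are pairwise disjoint, so 2 is the maximum.

2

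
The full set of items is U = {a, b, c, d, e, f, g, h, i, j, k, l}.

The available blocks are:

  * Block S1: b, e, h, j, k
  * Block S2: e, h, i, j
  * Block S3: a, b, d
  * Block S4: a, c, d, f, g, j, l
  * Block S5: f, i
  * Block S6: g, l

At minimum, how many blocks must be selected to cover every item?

3

S1, S4, and S5 cover everything between them: the union {a, b, c, d, e, f, g, h, i, j, k, l} is all of U.
Only S4 contains c, so S4 is forced; the remaining 5 items need at least 2 more blocks (each remaining block adds at most 4) — so at least 3 blocks are needed, and 3 is optimal.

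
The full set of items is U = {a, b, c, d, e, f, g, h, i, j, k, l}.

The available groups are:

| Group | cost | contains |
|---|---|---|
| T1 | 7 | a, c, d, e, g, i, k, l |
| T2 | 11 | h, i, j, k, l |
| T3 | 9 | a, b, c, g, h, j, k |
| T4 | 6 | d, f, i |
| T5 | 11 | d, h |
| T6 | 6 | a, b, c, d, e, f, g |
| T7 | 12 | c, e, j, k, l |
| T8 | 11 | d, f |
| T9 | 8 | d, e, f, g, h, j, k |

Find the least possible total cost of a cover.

17

T2, T6 together cover every item (T2 ∪ T6 = {a, b, c, d, e, f, g, h, i, j, k, l}); total cost 11 + 6 = 17.
No covering selection has total cost below 17.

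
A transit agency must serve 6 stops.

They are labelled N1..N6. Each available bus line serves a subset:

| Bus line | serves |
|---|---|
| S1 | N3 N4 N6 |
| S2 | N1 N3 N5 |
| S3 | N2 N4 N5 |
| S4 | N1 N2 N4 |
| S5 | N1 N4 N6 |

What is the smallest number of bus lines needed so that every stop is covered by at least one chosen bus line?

Take {S2, S3, S5}. Their union is {N1, N2, N3, N4, N5, N6}, which is all 6 stops.
No 2 of the 5 bus lines cover everything (all 10 combinations miss at least one stop), so 3 is optimal.

3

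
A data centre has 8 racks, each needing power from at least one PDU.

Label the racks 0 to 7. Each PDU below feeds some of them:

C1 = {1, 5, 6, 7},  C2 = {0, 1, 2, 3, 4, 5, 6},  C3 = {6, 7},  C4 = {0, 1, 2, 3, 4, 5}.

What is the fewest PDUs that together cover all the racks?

Take {C1, C2}. Their union is {0, 1, 2, 3, 4, 5, 6, 7}, which is all 8 racks.
No single PDU has all 8 racks (the largest, C2, has 7), so 2 is optimal.

2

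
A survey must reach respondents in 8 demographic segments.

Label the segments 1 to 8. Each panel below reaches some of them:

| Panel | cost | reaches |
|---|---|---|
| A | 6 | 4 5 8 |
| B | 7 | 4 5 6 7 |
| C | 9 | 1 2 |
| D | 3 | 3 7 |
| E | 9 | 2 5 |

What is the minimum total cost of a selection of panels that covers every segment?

25

A, B, C, D together cover every segment (A ∪ B ∪ C ∪ D = {1, 2, 3, 4, 5, 6, 7, 8}); total cost 6 + 7 + 9 + 3 = 25.
No covering selection has total cost below 25.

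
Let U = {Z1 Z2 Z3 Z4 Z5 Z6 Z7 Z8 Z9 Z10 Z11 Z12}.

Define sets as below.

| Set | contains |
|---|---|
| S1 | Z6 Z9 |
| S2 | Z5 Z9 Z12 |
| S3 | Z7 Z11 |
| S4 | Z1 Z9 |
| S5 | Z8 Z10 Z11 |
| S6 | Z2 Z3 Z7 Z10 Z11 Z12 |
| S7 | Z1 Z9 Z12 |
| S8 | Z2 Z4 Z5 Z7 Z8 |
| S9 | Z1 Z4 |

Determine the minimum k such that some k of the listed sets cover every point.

S1, S4, S6, and S8 cover everything between them: the union {Z1, Z2, Z3, Z4, Z5, Z6, Z7, Z8, Z9, Z10, Z11, Z12} is all of U.
No 3 of the 9 sets cover everything (all 84 combinations miss at least one point), so 4 is optimal.

4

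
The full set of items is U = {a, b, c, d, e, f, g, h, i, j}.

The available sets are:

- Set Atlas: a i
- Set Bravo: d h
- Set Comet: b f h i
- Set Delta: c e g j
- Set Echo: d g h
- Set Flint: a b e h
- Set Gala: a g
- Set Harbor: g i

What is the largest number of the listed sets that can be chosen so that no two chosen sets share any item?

Atlas, Bravo, Delta are pairwise disjoint (Atlas={a,i}; Bravo={d,h}; Delta={c,e,g,j}).
Every remaining set overlaps one of these, and no 4 of the listed sets are pairwise disjoint, so 3 is the maximum.

3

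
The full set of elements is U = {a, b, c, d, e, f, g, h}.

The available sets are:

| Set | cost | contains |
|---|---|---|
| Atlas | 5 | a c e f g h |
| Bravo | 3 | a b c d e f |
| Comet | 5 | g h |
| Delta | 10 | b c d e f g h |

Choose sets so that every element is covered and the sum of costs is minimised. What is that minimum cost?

8

Bravo, Comet together cover every element (Bravo ∪ Comet = {a, b, c, d, e, f, g, h}); total cost 3 + 5 = 8.
No covering selection has total cost below 8.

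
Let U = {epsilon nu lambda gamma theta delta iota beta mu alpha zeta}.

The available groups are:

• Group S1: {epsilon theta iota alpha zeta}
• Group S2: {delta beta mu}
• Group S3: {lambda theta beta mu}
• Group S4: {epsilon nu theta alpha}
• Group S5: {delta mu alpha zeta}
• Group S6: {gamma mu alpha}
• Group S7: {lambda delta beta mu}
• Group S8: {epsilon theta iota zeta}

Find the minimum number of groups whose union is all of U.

4

S4, S6, S7, and S8 cover everything between them: the union {epsilon, nu, lambda, gamma, theta, delta, iota, beta, mu, alpha, zeta} is all of U.
No 3 of the 8 groups cover everything (all 56 combinations miss at least one element), so 4 is optimal.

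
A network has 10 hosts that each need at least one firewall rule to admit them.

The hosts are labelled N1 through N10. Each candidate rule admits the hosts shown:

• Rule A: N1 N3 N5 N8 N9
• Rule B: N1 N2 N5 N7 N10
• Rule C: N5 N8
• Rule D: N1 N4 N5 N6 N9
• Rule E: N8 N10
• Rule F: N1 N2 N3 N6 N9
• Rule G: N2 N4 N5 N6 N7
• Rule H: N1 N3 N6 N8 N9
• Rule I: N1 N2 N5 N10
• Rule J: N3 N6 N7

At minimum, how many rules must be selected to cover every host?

A and G and I together: A ∪ G ∪ I = {N1, N2, N3, N4, N5, N6, N7, N8, N9, N10} — every host is covered.
No 2 of the 10 rules cover everything (all 45 combinations miss at least one host), so 3 is optimal.

3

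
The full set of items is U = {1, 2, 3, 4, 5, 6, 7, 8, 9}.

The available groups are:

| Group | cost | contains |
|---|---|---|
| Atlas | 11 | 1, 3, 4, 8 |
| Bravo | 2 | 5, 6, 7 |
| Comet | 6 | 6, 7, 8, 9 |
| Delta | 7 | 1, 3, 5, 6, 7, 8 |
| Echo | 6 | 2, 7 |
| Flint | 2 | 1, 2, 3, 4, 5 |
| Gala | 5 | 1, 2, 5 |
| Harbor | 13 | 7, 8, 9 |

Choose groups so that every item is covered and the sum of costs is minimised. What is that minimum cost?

8

Comet, Flint together cover every item (Comet ∪ Flint = {1, 2, 3, 4, 5, 6, 7, 8, 9}); total cost 6 + 2 = 8.
The greedy pick Flint, Bravo, Comet costs 10; no covering selection beats 8.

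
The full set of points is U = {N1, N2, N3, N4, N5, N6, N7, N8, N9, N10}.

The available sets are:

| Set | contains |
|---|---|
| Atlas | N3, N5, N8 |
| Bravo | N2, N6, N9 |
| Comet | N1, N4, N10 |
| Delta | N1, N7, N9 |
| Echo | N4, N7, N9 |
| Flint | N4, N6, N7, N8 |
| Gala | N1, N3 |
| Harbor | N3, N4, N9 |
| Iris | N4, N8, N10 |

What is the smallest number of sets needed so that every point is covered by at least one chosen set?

4

Atlas and Bravo and Delta and Iris together: Atlas ∪ Bravo ∪ Delta ∪ Iris = {N1, N2, N3, N4, N5, N6, N7, N8, N9, N10} — every point is covered.
Only Bravo contains N2, so Bravo is forced; the remaining 7 points need at least 3 more sets (each remaining set adds at most 3) — so at least 4 sets are needed, and 4 is optimal.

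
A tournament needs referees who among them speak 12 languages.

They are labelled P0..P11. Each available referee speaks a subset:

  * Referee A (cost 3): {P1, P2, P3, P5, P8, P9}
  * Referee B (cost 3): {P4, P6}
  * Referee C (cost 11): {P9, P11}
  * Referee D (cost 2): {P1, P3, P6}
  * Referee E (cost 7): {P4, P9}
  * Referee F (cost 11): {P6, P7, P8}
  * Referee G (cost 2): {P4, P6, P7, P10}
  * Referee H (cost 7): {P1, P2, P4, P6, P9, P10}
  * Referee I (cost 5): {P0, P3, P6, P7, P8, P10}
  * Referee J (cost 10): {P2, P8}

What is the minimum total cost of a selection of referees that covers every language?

A, C, G, I together cover every language (A ∪ C ∪ G ∪ I = {P0, P1, P2, P3, P4, P5, P6, P7, P8, P9, P10, P11}); total cost 3 + 11 + 2 + 5 = 21.
No covering selection has total cost below 21.

21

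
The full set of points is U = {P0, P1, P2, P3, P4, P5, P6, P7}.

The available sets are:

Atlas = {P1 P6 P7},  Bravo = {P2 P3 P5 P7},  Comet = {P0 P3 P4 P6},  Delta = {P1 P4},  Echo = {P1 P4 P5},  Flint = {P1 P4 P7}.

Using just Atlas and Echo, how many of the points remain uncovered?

3

Union of Atlas, Echo = {P1, P4, P5, P6, P7}.
Not covered: P0, P2, P3 — 3 points.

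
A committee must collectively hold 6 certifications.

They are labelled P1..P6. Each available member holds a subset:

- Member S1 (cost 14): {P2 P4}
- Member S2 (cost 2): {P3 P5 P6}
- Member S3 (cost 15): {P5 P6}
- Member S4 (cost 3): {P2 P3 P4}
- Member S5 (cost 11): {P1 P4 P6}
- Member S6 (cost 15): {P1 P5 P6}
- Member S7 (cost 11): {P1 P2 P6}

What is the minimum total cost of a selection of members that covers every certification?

S2, S4, S7 together cover every certification (S2 ∪ S4 ∪ S7 = {P1, P2, P3, P4, P5, P6}); total cost 2 + 3 + 11 = 16.
No covering selection has total cost below 16.

16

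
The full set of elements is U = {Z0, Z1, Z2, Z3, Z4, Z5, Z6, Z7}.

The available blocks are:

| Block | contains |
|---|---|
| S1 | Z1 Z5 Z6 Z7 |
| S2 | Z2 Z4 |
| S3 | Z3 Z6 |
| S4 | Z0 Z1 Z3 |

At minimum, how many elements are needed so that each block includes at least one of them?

The 3 elements {Z1, Z2, Z6} hit every block.
No choice of 2 elements meets every block, so 3 is the minimum.

3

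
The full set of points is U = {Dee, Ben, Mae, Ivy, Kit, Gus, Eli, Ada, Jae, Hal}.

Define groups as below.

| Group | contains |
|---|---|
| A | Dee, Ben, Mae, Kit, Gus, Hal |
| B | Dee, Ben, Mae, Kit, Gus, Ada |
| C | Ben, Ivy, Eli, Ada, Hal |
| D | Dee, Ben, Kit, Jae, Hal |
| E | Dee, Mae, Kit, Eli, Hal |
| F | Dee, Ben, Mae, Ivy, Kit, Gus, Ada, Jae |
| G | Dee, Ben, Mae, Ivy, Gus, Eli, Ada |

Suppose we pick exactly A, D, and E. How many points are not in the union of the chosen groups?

Union of A, D, E = {Dee, Ben, Mae, Kit, Gus, Eli, Jae, Hal}.
Not covered: Ivy, Ada — 2 points.

2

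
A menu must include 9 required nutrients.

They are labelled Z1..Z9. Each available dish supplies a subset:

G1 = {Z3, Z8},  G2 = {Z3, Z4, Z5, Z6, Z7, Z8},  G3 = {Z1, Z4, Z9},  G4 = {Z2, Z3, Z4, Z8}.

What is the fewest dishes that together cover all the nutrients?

3

G2 and G3 and G4 together: G2 ∪ G3 ∪ G4 = {Z1, Z2, Z3, Z4, Z5, Z6, Z7, Z8, Z9} — every nutrient is covered.
Only G3 contains Z1, so G3 is forced; the remaining 6 nutrients need at least 2 more dishes (each remaining dish adds at most 5) — so at least 3 dishes are needed, and 3 is optimal.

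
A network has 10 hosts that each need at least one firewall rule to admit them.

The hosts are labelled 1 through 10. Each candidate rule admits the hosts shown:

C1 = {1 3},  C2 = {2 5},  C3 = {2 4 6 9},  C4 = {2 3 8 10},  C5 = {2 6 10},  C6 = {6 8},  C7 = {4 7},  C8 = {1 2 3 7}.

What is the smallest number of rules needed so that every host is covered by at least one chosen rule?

4

Take {C2, C3, C4, C8}. Their union is {1, 2, 3, 4, 5, 6, 7, 8, 9, 10}, which is all 10 hosts.
Only C2 contains 5, so C2 is forced; the remaining 8 hosts need at least 3 more rules (each remaining rule adds at most 3) — so at least 4 rules are needed, and 4 is optimal.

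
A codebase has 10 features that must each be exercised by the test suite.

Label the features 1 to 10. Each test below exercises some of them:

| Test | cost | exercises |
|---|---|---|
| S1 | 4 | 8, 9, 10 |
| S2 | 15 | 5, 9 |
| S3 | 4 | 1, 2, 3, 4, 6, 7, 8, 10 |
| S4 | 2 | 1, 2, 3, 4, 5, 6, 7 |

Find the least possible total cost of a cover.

6

S1, S4 together cover every feature (S1 ∪ S4 = {1, 2, 3, 4, 5, 6, 7, 8, 9, 10}); total cost 4 + 2 = 6.
No covering selection has total cost below 6.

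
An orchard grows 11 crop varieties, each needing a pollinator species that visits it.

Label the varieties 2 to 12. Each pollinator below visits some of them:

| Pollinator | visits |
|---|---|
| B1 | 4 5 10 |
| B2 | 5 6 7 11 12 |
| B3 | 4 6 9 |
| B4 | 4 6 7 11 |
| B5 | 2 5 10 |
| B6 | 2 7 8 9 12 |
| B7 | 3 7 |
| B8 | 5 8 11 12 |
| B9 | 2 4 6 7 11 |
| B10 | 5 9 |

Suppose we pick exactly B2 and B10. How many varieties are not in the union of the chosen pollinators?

5

Union of B2, B10 = {5, 6, 7, 9, 11, 12}.
Not covered: 2, 3, 4, 8, 10 — 5 varieties.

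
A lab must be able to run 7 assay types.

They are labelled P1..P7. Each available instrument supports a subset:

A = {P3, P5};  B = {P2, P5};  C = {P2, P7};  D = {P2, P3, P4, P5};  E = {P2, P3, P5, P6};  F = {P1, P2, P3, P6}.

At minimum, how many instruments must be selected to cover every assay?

Take {C, D, F}. Their union is {P1, P2, P3, P4, P5, P6, P7}, which is all 7 assays.
Only F contains P1, so F is forced; the remaining 3 assays need at least 2 more instruments (each remaining instrument adds at most 2) — so at least 3 instruments are needed, and 3 is optimal.

3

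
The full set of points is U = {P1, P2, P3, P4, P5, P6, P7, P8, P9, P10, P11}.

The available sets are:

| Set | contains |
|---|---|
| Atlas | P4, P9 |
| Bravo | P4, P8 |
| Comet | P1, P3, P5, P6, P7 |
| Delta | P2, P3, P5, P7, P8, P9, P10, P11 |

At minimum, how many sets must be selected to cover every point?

Atlas, Comet, and Delta cover everything between them: the union {P1, P2, P3, P4, P5, P6, P7, P8, P9, P10, P11} is all of U.
Only Comet contains P1, so Comet is forced; the remaining 6 points need at least 2 more sets (each remaining set adds at most 5) — so at least 3 sets are needed, and 3 is optimal.

3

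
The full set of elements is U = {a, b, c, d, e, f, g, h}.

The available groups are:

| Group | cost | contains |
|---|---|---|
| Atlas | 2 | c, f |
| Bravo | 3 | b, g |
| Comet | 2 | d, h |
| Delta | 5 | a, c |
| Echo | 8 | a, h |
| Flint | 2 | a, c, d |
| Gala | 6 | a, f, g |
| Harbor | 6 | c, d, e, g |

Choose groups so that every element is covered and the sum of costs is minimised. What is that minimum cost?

15

Atlas, Bravo, Comet, Flint, Harbor together cover every element (Atlas ∪ Bravo ∪ Comet ∪ Flint ∪ Harbor = {a, b, c, d, e, f, g, h}); total cost 2 + 3 + 2 + 2 + 6 = 15.
No covering selection has total cost below 15.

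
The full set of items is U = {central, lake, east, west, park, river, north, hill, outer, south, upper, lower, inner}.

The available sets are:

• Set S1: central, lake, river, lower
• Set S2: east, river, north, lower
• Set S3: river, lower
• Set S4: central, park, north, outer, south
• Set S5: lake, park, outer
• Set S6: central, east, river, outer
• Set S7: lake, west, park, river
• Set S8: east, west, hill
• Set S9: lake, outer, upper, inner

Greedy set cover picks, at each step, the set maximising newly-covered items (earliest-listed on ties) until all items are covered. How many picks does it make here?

Greedy: pick S4 (covers 5 new) → pick S1 (covers 3 new) → pick S8 (covers 3 new) → pick S9 (covers 2 new). Total picks: 4.

4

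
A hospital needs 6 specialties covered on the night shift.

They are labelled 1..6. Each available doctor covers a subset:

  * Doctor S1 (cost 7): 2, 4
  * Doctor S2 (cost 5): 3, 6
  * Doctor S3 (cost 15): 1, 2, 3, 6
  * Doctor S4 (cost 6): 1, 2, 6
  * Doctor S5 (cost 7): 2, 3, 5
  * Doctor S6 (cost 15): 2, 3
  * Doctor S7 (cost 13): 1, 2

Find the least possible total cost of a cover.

20

S1, S4, S5 together cover every specialty (S1 ∪ S4 ∪ S5 = {1, 2, 3, 4, 5, 6}); total cost 7 + 6 + 7 = 20.
No covering selection has total cost below 20.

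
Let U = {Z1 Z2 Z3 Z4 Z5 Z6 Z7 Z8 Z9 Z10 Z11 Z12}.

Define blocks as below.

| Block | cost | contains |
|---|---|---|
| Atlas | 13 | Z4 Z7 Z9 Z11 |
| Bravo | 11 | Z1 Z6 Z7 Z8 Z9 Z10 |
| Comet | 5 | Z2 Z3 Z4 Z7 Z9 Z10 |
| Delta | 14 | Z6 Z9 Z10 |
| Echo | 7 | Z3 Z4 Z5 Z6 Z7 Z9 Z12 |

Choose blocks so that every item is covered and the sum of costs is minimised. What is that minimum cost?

Atlas, Bravo, Comet, Echo together cover every item (Atlas ∪ Bravo ∪ Comet ∪ Echo = {Z1, Z2, Z3, Z4, Z5, Z6, Z7, Z8, Z9, Z10, Z11, Z12}); total cost 13 + 11 + 5 + 7 = 36.
No covering selection has total cost below 36.

36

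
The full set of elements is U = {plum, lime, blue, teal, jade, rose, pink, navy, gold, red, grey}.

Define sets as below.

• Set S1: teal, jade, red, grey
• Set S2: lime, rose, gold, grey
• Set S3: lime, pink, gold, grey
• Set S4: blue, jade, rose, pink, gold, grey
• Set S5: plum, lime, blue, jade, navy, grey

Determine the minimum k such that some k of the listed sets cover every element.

3

Take {S1, S4, S5}. Their union is {plum, lime, blue, teal, jade, rose, pink, navy, gold, red, grey}, which is all 11 elements.
Only S5 contains plum, so S5 is forced; the remaining 5 elements need at least 2 more sets (each remaining set adds at most 3) — so at least 3 sets are needed, and 3 is optimal.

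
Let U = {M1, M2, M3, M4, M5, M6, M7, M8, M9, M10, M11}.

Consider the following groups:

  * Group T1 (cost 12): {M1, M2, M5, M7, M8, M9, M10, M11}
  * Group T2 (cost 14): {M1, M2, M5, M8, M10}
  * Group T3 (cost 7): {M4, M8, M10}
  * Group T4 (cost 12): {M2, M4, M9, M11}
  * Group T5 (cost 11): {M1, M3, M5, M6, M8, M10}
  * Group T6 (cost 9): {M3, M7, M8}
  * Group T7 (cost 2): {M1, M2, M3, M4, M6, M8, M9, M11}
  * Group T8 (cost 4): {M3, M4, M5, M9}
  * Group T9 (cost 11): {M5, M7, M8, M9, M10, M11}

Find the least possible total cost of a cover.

13

T7, T9 together cover every point (T7 ∪ T9 = {M1, M2, M3, M4, M5, M6, M7, M8, M9, M10, M11}); total cost 2 + 11 = 13.
No covering selection has total cost below 13.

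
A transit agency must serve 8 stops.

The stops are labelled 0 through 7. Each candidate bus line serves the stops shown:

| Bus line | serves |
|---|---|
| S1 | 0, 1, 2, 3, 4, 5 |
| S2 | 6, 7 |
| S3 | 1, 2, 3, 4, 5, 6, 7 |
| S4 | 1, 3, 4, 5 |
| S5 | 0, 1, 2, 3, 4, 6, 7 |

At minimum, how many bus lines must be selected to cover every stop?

Take {S1, S5}. Their union is {0, 1, 2, 3, 4, 5, 6, 7}, which is all 8 stops.
No single bus line has all 8 stops (the largest, S3, has 7), so 2 is optimal.

2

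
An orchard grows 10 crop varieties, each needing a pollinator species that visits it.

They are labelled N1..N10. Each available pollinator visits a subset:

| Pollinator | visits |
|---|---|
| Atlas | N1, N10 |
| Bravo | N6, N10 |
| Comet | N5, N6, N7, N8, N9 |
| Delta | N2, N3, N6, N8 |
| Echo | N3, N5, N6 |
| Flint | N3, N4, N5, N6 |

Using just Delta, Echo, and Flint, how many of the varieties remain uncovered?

4

Union of Delta, Echo, Flint = {N2, N3, N4, N5, N6, N8}.
Not covered: N1, N7, N9, N10 — 4 varieties.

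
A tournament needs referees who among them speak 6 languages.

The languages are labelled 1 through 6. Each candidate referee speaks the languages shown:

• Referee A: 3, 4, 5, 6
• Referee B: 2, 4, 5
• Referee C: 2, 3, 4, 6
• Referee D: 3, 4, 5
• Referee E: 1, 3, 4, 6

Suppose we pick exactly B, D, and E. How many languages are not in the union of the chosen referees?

Union of B, D, E = {1, 2, 3, 4, 5, 6} — that's every language, so 0 are uncovered.

0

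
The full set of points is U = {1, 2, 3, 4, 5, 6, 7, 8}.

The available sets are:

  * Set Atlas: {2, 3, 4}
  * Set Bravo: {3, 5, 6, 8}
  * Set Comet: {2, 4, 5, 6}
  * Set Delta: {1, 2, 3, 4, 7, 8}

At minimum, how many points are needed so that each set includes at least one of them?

2

The 2 points {3, 6} hit every set.
No single point lies in every set, so at least 2 are needed and 2 is optimal.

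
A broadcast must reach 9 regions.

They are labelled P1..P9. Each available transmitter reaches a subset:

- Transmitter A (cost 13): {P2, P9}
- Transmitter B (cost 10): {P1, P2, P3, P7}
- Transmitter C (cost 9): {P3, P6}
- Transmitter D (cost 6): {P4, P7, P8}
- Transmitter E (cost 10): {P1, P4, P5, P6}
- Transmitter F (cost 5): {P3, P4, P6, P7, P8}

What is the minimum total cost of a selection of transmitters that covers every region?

28

A, E, F together cover every region (A ∪ E ∪ F = {P1, P2, P3, P4, P5, P6, P7, P8, P9}); total cost 13 + 10 + 5 = 28.
The greedy pick F, B, E, A costs 38; no covering selection beats 28.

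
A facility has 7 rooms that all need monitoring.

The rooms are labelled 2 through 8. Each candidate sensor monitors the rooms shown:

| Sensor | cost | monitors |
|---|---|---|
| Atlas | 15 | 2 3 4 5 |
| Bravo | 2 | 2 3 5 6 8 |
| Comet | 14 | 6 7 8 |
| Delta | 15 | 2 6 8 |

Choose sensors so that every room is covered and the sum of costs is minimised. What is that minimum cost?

29

Atlas, Comet together cover every room (Atlas ∪ Comet = {2, 3, 4, 5, 6, 7, 8}); total cost 15 + 14 = 29.
The greedy pick Bravo, Comet, Atlas costs 31; no covering selection beats 29.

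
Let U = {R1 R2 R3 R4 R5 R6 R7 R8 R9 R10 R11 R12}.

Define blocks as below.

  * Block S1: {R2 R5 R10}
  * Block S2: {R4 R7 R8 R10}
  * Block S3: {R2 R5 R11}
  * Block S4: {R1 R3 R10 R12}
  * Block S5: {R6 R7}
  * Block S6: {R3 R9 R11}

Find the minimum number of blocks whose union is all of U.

5

S2 and S3 and S4 and S5 and S6 together: S2 ∪ S3 ∪ S4 ∪ S5 ∪ S6 = {R1, R2, R3, R4, R5, R6, R7, R8, R9, R10, R11, R12} — every point is covered.
No 4 of the 6 blocks cover everything (all 15 combinations miss at least one point), so 5 is optimal.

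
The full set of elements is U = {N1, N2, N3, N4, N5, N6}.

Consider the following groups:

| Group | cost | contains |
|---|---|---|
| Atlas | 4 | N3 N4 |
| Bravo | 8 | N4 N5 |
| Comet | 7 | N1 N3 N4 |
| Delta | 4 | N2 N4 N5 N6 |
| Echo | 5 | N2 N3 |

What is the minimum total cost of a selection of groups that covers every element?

Comet, Delta together cover every element (Comet ∪ Delta = {N1, N2, N3, N4, N5, N6}); total cost 7 + 4 = 11.
No covering selection has total cost below 11.

11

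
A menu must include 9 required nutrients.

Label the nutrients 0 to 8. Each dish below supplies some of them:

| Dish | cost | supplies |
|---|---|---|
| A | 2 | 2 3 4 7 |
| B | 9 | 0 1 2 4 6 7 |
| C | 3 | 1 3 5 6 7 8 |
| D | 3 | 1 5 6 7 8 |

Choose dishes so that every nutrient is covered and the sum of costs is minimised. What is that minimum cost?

12

B, C together cover every nutrient (B ∪ C = {0, 1, 2, 3, 4, 5, 6, 7, 8}); total cost 9 + 3 = 12.
The greedy pick A, C, B costs 14; no covering selection beats 12.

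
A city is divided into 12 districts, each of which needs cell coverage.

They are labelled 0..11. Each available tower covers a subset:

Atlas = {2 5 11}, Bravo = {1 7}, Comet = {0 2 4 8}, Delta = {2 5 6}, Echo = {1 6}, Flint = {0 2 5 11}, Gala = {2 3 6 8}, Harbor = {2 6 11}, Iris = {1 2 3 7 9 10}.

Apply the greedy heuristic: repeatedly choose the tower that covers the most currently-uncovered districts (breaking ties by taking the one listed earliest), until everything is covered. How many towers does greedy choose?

Greedy: pick Iris (covers 6 new) → pick Comet (covers 3 new) → pick Atlas (covers 2 new) → pick Delta (covers 1 new). Total picks: 4.

4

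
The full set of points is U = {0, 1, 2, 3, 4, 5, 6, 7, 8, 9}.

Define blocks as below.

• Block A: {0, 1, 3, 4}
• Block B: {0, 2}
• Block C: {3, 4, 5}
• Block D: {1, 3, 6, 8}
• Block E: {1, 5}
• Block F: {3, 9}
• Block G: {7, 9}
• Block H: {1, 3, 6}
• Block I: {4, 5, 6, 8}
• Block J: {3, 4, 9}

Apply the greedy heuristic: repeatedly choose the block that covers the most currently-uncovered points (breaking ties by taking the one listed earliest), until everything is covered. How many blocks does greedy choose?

4

Greedy: pick A (covers 4 new) → pick I (covers 3 new) → pick G (covers 2 new) → pick B (covers 1 new). Total picks: 4.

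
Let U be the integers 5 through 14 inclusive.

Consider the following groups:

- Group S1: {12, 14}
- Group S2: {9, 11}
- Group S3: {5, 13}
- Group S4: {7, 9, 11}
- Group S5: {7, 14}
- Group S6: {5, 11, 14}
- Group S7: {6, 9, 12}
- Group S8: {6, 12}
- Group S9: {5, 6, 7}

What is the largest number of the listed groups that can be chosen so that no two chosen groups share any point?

S2, S3, S5, S8 are pairwise disjoint (S2={9,11}; S3={5,13}; S5={7,14}; S8={6,12}).
Every remaining group overlaps one of these, and no 5 of the listed groups are pairwise disjoint, so 4 is the maximum.

4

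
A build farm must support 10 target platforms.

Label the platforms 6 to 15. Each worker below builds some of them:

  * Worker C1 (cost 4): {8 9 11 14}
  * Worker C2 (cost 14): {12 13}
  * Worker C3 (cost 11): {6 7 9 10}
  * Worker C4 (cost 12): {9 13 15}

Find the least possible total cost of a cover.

C1, C2, C3, C4 together cover every platform (C1 ∪ C2 ∪ C3 ∪ C4 = {6, 7, 8, 9, 10, 11, 12, 13, 14, 15}); total cost 4 + 14 + 11 + 12 = 41.
No covering selection has total cost below 41.

41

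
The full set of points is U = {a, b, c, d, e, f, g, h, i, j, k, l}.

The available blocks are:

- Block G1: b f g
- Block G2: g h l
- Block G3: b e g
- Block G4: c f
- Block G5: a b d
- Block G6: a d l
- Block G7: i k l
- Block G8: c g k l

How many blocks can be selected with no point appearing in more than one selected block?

3

G3, G4, G7 are pairwise disjoint (G3={b,e,g}; G4={c,f}; G7={i,k,l}).
Every remaining block overlaps one of these, and no 4 of the listed blocks are pairwise disjoint, so 3 is the maximum.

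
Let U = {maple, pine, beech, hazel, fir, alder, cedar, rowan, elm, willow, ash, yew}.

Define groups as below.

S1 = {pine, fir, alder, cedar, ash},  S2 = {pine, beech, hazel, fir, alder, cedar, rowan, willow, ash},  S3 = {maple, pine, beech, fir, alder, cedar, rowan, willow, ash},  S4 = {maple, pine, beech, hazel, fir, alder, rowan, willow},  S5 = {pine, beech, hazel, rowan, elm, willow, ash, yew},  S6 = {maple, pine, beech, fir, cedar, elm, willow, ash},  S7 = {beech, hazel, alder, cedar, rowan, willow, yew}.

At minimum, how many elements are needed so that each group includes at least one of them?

Take H = {fir, willow}. Each listed group contains at least one of these, so H is a hitting set of size 2.
No single element lies in every group, so at least 2 are needed and 2 is optimal.

2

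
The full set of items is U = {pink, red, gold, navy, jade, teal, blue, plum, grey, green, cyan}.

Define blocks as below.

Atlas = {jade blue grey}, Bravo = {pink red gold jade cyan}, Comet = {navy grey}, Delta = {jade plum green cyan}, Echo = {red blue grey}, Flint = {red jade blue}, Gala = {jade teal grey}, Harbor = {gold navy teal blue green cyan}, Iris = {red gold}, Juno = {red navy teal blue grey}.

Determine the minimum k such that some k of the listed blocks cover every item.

3

Bravo, Delta, and Juno cover everything between them: the union {pink, red, gold, navy, jade, teal, blue, plum, grey, green, cyan} is all of U.
Only Bravo contains pink, so Bravo is forced; the remaining 6 items need at least 2 more blocks (each remaining block adds at most 4) — so at least 3 blocks are needed, and 3 is optimal.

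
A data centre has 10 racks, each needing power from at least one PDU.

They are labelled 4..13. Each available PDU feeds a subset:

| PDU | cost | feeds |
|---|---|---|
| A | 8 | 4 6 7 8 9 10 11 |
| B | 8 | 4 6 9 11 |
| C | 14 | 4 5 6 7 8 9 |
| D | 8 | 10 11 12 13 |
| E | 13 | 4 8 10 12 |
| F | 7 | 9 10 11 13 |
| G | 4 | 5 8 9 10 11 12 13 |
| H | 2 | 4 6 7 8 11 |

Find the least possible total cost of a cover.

6

G, H together cover every rack (G ∪ H = {4, 5, 6, 7, 8, 9, 10, 11, 12, 13}); total cost 4 + 2 = 6.
No covering selection has total cost below 6.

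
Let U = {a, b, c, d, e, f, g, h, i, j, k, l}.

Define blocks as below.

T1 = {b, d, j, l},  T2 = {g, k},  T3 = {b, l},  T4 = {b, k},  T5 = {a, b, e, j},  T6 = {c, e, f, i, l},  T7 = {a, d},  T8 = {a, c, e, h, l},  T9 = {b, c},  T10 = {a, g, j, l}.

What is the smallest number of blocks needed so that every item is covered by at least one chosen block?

Take {T1, T2, T6, T8}. Their union is {a, b, c, d, e, f, g, h, i, j, k, l}, which is all 12 items.
Only T6 contains f, so T6 is forced; the remaining 7 items need at least 3 more blocks (each remaining block adds at most 3) — so at least 4 blocks are needed, and 4 is optimal.

4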